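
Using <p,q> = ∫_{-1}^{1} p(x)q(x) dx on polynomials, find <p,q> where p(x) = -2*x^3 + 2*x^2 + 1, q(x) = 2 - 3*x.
<p,q> = 136/15

Expand the product: p(x)·q(x) = 6*x^4 - 10*x^3 + 4*x^2 - 3*x + 2.
∫_{-1}^{1} of each monomial x^k gives [2/(k+1) if k even, 0 if k odd]. Integrating term-by-term (or equivalently evaluating the antiderivative F(x) = 6*x^5/5 - 5*x^4/2 + 4*x^3/3 - 3*x^2/2 + 2*x at the endpoints):
  F(1) − F(−1) = 8/15 − (-128/15) = 136/15.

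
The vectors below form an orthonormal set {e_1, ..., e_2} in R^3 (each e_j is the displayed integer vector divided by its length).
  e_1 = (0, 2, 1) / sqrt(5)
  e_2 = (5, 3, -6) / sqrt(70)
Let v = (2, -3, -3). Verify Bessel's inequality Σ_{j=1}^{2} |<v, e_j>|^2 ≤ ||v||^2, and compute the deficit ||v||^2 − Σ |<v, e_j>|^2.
Σ |<v, e_j>|^2 = 299/14; ||v||^2 = 22; deficit = 9/14

Write each e_j = u_j / sqrt(<u_j, u_j>) where u_j is the displayed integer vector. Then <v, e_j> = <v, u_j> / sqrt(<u_j, u_j>), so |<v, e_j>|^2 = <v, u_j>^2 / <u_j, u_j>.
Coefficients: <v, e_1> = -9/sqrt(5), <v, e_2> = 19/sqrt(70).
Square and sum: Σ |<v, e_j>|^2 = 299/14.
Compute ||v||^2 = v·v = 22.
Deficit = 22 − 299/14 = 9/14 ≥ 0, confirming Bessel's inequality. (The deficit equals ||v − Σ <v,e_j> e_j||^2, the squared distance from v to span{e_j}.)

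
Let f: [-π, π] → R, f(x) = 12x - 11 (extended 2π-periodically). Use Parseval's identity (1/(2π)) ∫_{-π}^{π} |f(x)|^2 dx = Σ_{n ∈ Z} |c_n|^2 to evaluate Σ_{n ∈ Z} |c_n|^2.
Σ |c_n|^2 = 48π^2 + 121

Expand and integrate term by term over [-π, π]:
  ∫ (12x)^2 dx = 144·(2π^3/3); ∫ 2·12·(-11)·x dx = 0 (odd integrand); ∫ (-11)^2 dx = 121·2π.
So (1/(2π)) ∫_{-π}^{π} (12x - 11)^2 dx = 144π^2/3 + 121 = 48π^2 + 121.
Parseval ⇒ Σ |c_n|^2 = 48π^2 + 121.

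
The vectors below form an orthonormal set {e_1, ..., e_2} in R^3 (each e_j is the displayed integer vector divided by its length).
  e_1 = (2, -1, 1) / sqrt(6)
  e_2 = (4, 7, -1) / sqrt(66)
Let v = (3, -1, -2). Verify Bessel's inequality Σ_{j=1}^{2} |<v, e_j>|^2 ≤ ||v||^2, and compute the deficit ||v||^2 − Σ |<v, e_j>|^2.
Σ |<v, e_j>|^2 = 54/11; ||v||^2 = 14; deficit = 100/11

Write each e_j = u_j / sqrt(<u_j, u_j>) where u_j is the displayed integer vector. Then <v, e_j> = <v, u_j> / sqrt(<u_j, u_j>), so |<v, e_j>|^2 = <v, u_j>^2 / <u_j, u_j>.
Coefficients: <v, e_1> = 5/sqrt(6), <v, e_2> = 7/sqrt(66).
Square and sum: Σ |<v, e_j>|^2 = 54/11.
Compute ||v||^2 = v·v = 14.
Deficit = 14 − 54/11 = 100/11 ≥ 0, confirming Bessel's inequality. (The deficit equals ||v − Σ <v,e_j> e_j||^2, the squared distance from v to span{e_j}.)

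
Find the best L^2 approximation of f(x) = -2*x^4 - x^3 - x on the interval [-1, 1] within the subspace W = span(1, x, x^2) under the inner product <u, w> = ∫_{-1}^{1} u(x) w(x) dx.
g(x) = -12*x^2/7 - 8*x/5 + 6/35

The best approximation g ∈ W is the orthogonal projection of f onto W. Writing g = a_0 + a_1 x + a_2 x^2, the coefficients solve the normal equations G · a = b where
  G_{ij} = <φ_i, φ_j> and b_i = <f, φ_i>, with φ_0 = 1, φ_1 = x, φ_2 = x^2.
G =
  [2, 0, 2/3]
  [0, 2/3, 0]
  [2/3, 0, 2/5],
b = (-4/5, -16/15, -4/7).
Solving gives a_0 = 6/35, a_1 = -8/5, a_2 = -12/7, so
  g(x) = -12*x^2/7 - 8*x/5 + 6/35.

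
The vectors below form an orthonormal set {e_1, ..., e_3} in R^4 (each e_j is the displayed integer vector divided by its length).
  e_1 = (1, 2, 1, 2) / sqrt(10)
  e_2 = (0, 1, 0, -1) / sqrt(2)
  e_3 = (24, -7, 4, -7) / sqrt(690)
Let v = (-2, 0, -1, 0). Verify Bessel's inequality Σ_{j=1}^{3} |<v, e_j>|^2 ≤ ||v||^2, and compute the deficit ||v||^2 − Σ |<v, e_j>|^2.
Σ |<v, e_j>|^2 = 665/138; ||v||^2 = 5; deficit = 25/138

Write each e_j = u_j / sqrt(<u_j, u_j>) where u_j is the displayed integer vector. Then <v, e_j> = <v, u_j> / sqrt(<u_j, u_j>), so |<v, e_j>|^2 = <v, u_j>^2 / <u_j, u_j>.
Coefficients: <v, e_1> = -3/sqrt(10), <v, e_2> = 0/sqrt(2), <v, e_3> = -52/sqrt(690).
Square and sum: Σ |<v, e_j>|^2 = 665/138.
Compute ||v||^2 = v·v = 5.
Deficit = 5 − 665/138 = 25/138 ≥ 0, confirming Bessel's inequality. (The deficit equals ||v − Σ <v,e_j> e_j||^2, the squared distance from v to span{e_j}.)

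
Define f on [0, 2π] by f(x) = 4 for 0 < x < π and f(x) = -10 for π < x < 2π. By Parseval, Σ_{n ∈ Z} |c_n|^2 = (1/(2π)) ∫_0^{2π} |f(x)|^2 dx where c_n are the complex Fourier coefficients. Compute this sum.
Σ |c_n|^2 = 58

Parseval equates the L^2 energy of f (normalised by 1/(2π)) with the ℓ^2 sum of its Fourier coefficients: (1/(2π)) ∫_0^{2π} |f|^2 = Σ |c_n|^2.
Compute the left side: (1/(2π)) [∫_0^π 4^2 dx + ∫_π^{2π} (-10)^2 dx] = (1/(2π)) · (16π + 100π) = (16 + 100)/2 = 58.
So Σ_{n ∈ Z} |c_n|^2 = 58.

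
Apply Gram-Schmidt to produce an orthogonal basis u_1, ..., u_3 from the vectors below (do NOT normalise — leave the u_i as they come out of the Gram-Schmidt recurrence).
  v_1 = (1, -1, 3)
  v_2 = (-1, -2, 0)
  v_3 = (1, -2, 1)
Orthogonal basis:
  u_1 = (1, -1, 3)
  u_2 = (-12/11, -21/11, -3/11)
  u_3 = (1, -1/2, -1/2)

Apply the Gram-Schmidt recurrence
  u_1 = v_1
  u_i = v_i − Σ_{j<i} ((v_i · u_j) / (u_j · u_j)) · u_j.

Step by step this gives:
  u_1 = (1, -1, 3)
  u_2 = (-12/11, -21/11, -3/11)
  u_3 = (1, -1/2, -1/2)

Orthogonality check:
  u_2 · u_1 = 0 (should be 0)
  u_3 · u_1 = 0 (should be 0)
  u_3 · u_2 = 0 (should be 0)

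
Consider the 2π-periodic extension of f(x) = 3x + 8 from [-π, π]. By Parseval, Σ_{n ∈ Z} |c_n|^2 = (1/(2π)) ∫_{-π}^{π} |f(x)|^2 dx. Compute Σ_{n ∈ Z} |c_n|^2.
Σ |c_n|^2 = 3π^2 + 64

Expand and integrate term by term over [-π, π]:
  ∫ (3x)^2 dx = 9·(2π^3/3); ∫ 2·3·(8)·x dx = 0 (odd integrand); ∫ 8^2 dx = 64·2π.
So (1/(2π)) ∫_{-π}^{π} (3x + 8)^2 dx = 9π^2/3 + 64 = 3π^2 + 64.
Parseval ⇒ Σ |c_n|^2 = 3π^2 + 64.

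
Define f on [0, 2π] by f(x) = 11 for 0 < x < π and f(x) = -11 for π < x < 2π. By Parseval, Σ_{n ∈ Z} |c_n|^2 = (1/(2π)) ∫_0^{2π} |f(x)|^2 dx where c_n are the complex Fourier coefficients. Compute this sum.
Σ |c_n|^2 = 121

Parseval equates the L^2 energy of f (normalised by 1/(2π)) with the ℓ^2 sum of its Fourier coefficients: (1/(2π)) ∫_0^{2π} |f|^2 = Σ |c_n|^2.
Compute the left side: (1/(2π)) [∫_0^π 11^2 dx + ∫_π^{2π} (-11)^2 dx] = (1/(2π)) · (121π + 121π) = (121 + 121)/2 = 121.
So Σ_{n ∈ Z} |c_n|^2 = 121.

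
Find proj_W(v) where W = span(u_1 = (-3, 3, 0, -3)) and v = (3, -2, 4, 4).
proj_W(v) = (3, -3, 0, 3)

Set up U = [u_1 | ... | u_1] ∈ R^(4×1). The projector onto W = col(U) is P = U (U^T U)^(-1) U^T.
Compute U^T U =
  [27],
and U^T v = (-27).
Solve U^T U · c = U^T v for the coefficients: c = (-1). The projection is proj_W(v) = U c.
Check: (v - proj_W(v)) · u_1 = 0  (should be 0).
Result: proj_W(v) = (3, -3, 0, 3).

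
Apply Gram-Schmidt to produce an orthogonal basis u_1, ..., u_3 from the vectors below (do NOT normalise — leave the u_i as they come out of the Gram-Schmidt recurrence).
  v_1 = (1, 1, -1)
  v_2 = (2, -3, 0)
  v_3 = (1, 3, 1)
Orthogonal basis:
  u_1 = (1, 1, -1)
  u_2 = (7/3, -8/3, -1/3)
  u_3 = (21/19, 14/19, 35/19)

Apply the Gram-Schmidt recurrence
  u_1 = v_1
  u_i = v_i − Σ_{j<i} ((v_i · u_j) / (u_j · u_j)) · u_j.

Step by step this gives:
  u_1 = (1, 1, -1)
  u_2 = (7/3, -8/3, -1/3)
  u_3 = (21/19, 14/19, 35/19)

Orthogonality check:
  u_2 · u_1 = 0 (should be 0)
  u_3 · u_1 = 0 (should be 0)
  u_3 · u_2 = 0 (should be 0)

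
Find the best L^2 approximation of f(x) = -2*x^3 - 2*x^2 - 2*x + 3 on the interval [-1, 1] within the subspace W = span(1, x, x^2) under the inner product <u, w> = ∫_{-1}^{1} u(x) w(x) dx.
g(x) = -2*x^2 - 16*x/5 + 3

The best approximation g ∈ W is the orthogonal projection of f onto W. Writing g = a_0 + a_1 x + a_2 x^2, the coefficients solve the normal equations G · a = b where
  G_{ij} = <φ_i, φ_j> and b_i = <f, φ_i>, with φ_0 = 1, φ_1 = x, φ_2 = x^2.
G =
  [2, 0, 2/3]
  [0, 2/3, 0]
  [2/3, 0, 2/5],
b = (14/3, -32/15, 6/5).
Solving gives a_0 = 3, a_1 = -16/5, a_2 = -2, so
  g(x) = -2*x^2 - 16*x/5 + 3.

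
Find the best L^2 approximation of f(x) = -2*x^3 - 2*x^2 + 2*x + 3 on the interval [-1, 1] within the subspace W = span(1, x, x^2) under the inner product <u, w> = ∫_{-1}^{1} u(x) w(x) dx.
g(x) = -2*x^2 + 4*x/5 + 3

The best approximation g ∈ W is the orthogonal projection of f onto W. Writing g = a_0 + a_1 x + a_2 x^2, the coefficients solve the normal equations G · a = b where
  G_{ij} = <φ_i, φ_j> and b_i = <f, φ_i>, with φ_0 = 1, φ_1 = x, φ_2 = x^2.
G =
  [2, 0, 2/3]
  [0, 2/3, 0]
  [2/3, 0, 2/5],
b = (14/3, 8/15, 6/5).
Solving gives a_0 = 3, a_1 = 4/5, a_2 = -2, so
  g(x) = -2*x^2 + 4*x/5 + 3.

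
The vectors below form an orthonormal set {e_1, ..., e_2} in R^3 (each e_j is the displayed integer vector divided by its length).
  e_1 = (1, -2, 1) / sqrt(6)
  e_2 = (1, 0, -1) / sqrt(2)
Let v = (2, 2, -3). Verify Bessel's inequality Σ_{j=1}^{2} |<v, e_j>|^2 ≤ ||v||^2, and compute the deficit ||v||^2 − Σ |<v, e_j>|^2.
Σ |<v, e_j>|^2 = 50/3; ||v||^2 = 17; deficit = 1/3

Write each e_j = u_j / sqrt(<u_j, u_j>) where u_j is the displayed integer vector. Then <v, e_j> = <v, u_j> / sqrt(<u_j, u_j>), so |<v, e_j>|^2 = <v, u_j>^2 / <u_j, u_j>.
Coefficients: <v, e_1> = -5/sqrt(6), <v, e_2> = 5/sqrt(2).
Square and sum: Σ |<v, e_j>|^2 = 50/3.
Compute ||v||^2 = v·v = 17.
Deficit = 17 − 50/3 = 1/3 ≥ 0, confirming Bessel's inequality. (The deficit equals ||v − Σ <v,e_j> e_j||^2, the squared distance from v to span{e_j}.)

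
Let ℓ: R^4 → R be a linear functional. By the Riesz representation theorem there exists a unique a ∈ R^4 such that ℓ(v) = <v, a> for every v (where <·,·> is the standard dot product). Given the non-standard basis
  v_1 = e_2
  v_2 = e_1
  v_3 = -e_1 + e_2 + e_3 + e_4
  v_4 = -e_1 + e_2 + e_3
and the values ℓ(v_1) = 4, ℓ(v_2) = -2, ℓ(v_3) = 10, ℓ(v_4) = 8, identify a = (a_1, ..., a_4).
a = (-2, 4, 2, 2)

Write a = (a_1, ..., a_4) in the standard basis. For each basis vector v_i, ℓ(v_i) = <v_i, a> is a linear equation in the a_j's. Collect the n equations into a matrix system V a = ℓ, where row i of V is v_i (expressed in the standard basis). Since V is invertible (lower-triangular with 1s on the diagonal, up to permutation), solve by back-substitution:
  V =
[[0, 1, 0, 0],
 [1, 0, 0, 0],
 [-1, 1, 1, 1],
 [-1, 1, 1, 0]]
  V a = (4, -2, 10, 8)
Solving gives a = (-2, 4, 2, 2).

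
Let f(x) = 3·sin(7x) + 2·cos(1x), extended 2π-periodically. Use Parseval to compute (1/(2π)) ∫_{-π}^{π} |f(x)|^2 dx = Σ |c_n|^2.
Σ |c_n|^2 = 13/2

Expand |f|^2 and use orthogonality of {sin(nx), cos(mx)} on [-π, π]:
  ∫_{-π}^{π} sin(nx)^2 dx = π, ∫ cos(mx)^2 dx = π, and cross terms integrate to 0.
So ∫_{-π}^{π} f(x)^2 dx = 3^2 · π + 2^2 · π = (9 + 4)π.
Divide by 2π: (9 + 4)/2 = 13/2.
By Parseval, this equals Σ |c_n|^2.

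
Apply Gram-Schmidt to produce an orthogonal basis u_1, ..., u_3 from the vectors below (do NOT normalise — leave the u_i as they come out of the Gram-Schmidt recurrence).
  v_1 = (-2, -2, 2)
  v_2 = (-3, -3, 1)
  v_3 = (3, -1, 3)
Orthogonal basis:
  u_1 = (-2, -2, 2)
  u_2 = (-2/3, -2/3, -4/3)
  u_3 = (2, -2, 0)

Apply the Gram-Schmidt recurrence
  u_1 = v_1
  u_i = v_i − Σ_{j<i} ((v_i · u_j) / (u_j · u_j)) · u_j.

Step by step this gives:
  u_1 = (-2, -2, 2)
  u_2 = (-2/3, -2/3, -4/3)
  u_3 = (2, -2, 0)

Orthogonality check:
  u_2 · u_1 = 0 (should be 0)
  u_3 · u_1 = 0 (should be 0)
  u_3 · u_2 = 0 (should be 0)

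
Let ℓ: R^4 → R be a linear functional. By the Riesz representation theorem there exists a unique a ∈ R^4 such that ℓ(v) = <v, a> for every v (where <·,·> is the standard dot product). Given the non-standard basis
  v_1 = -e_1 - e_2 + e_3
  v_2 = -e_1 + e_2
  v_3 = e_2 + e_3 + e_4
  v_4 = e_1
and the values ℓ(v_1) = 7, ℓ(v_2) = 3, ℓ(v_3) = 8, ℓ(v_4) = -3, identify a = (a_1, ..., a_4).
a = (-3, 0, 4, 4)

Write a = (a_1, ..., a_4) in the standard basis. For each basis vector v_i, ℓ(v_i) = <v_i, a> is a linear equation in the a_j's. Collect the n equations into a matrix system V a = ℓ, where row i of V is v_i (expressed in the standard basis). Since V is invertible (lower-triangular with 1s on the diagonal, up to permutation), solve by back-substitution:
  V =
[[-1, -1, 1, 0],
 [-1, 1, 0, 0],
 [0, 1, 1, 1],
 [1, 0, 0, 0]]
  V a = (7, 3, 8, -3)
Solving gives a = (-3, 0, 4, 4).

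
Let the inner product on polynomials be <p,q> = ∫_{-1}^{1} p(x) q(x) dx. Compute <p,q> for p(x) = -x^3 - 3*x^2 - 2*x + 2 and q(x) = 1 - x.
<p,q> = 56/15

Expand the product: p(x)·q(x) = x^4 + 2*x^3 - x^2 - 4*x + 2.
∫_{-1}^{1} of each monomial x^k gives [2/(k+1) if k even, 0 if k odd]. Integrating term-by-term (or equivalently evaluating the antiderivative F(x) = x^5/5 + x^4/2 - x^3/3 - 2*x^2 + 2*x at the endpoints):
  F(1) − F(−1) = 11/30 − (-101/30) = 56/15.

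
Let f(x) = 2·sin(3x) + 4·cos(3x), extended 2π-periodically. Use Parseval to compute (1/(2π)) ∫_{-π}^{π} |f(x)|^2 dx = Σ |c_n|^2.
Σ |c_n|^2 = 10

Expand |f|^2 and use orthogonality of {sin(nx), cos(mx)} on [-π, π]:
  ∫_{-π}^{π} sin(nx)^2 dx = π, ∫ cos(mx)^2 dx = π, and cross terms integrate to 0.
So ∫_{-π}^{π} f(x)^2 dx = 2^2 · π + 4^2 · π = (4 + 16)π.
Divide by 2π: (4 + 16)/2 = 10.
By Parseval, this equals Σ |c_n|^2.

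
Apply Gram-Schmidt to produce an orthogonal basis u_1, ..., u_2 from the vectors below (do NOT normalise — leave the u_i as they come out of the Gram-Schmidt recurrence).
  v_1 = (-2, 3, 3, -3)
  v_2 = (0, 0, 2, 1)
Orthogonal basis:
  u_1 = (-2, 3, 3, -3)
  u_2 = (6/31, -9/31, 53/31, 40/31)

Apply the Gram-Schmidt recurrence
  u_1 = v_1
  u_i = v_i − Σ_{j<i} ((v_i · u_j) / (u_j · u_j)) · u_j.

Step by step this gives:
  u_1 = (-2, 3, 3, -3)
  u_2 = (6/31, -9/31, 53/31, 40/31)

Orthogonality check:
  u_2 · u_1 = 0 (should be 0)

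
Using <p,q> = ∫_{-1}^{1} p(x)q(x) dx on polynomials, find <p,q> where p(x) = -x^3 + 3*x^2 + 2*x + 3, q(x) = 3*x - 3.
<p,q> = -106/5

Expand the product: p(x)·q(x) = -3*x^4 + 12*x^3 - 3*x^2 + 3*x - 9.
∫_{-1}^{1} of each monomial x^k gives [2/(k+1) if k even, 0 if k odd]. Integrating term-by-term (or equivalently evaluating the antiderivative F(x) = -3*x^5/5 + 3*x^4 - x^3 + 3*x^2/2 - 9*x at the endpoints):
  F(1) − F(−1) = -61/10 − (151/10) = -106/5.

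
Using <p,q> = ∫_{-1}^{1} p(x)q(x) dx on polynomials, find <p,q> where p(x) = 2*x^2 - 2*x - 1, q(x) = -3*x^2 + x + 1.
<p,q> = -12/5

Expand the product: p(x)·q(x) = -6*x^4 + 8*x^3 + 3*x^2 - 3*x - 1.
∫_{-1}^{1} of each monomial x^k gives [2/(k+1) if k even, 0 if k odd]. Integrating term-by-term (or equivalently evaluating the antiderivative F(x) = -6*x^5/5 + 2*x^4 + x^3 - 3*x^2/2 - x at the endpoints):
  F(1) − F(−1) = -7/10 − (17/10) = -12/5.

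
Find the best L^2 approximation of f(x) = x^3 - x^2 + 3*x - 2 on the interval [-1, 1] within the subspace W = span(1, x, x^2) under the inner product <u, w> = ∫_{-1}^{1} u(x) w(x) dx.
g(x) = -x^2 + 18*x/5 - 2

The best approximation g ∈ W is the orthogonal projection of f onto W. Writing g = a_0 + a_1 x + a_2 x^2, the coefficients solve the normal equations G · a = b where
  G_{ij} = <φ_i, φ_j> and b_i = <f, φ_i>, with φ_0 = 1, φ_1 = x, φ_2 = x^2.
G =
  [2, 0, 2/3]
  [0, 2/3, 0]
  [2/3, 0, 2/5],
b = (-14/3, 12/5, -26/15).
Solving gives a_0 = -2, a_1 = 18/5, a_2 = -1, so
  g(x) = -x^2 + 18*x/5 - 2.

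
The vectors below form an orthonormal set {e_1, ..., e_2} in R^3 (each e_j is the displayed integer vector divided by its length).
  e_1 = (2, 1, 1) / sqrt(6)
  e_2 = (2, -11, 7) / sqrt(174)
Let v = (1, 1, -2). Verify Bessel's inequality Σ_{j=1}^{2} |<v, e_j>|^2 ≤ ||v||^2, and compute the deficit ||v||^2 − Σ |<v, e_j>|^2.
Σ |<v, e_j>|^2 = 93/29; ||v||^2 = 6; deficit = 81/29

Write each e_j = u_j / sqrt(<u_j, u_j>) where u_j is the displayed integer vector. Then <v, e_j> = <v, u_j> / sqrt(<u_j, u_j>), so |<v, e_j>|^2 = <v, u_j>^2 / <u_j, u_j>.
Coefficients: <v, e_1> = 1/sqrt(6), <v, e_2> = -23/sqrt(174).
Square and sum: Σ |<v, e_j>|^2 = 93/29.
Compute ||v||^2 = v·v = 6.
Deficit = 6 − 93/29 = 81/29 ≥ 0, confirming Bessel's inequality. (The deficit equals ||v − Σ <v,e_j> e_j||^2, the squared distance from v to span{e_j}.)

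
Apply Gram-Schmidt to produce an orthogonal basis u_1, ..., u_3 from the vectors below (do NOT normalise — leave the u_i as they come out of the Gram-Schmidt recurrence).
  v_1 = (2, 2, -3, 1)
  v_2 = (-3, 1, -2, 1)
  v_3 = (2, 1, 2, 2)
Orthogonal basis:
  u_1 = (2, 2, -3, 1)
  u_2 = (-10/3, 2/3, -3/2, 5/6)
  u_3 = (8/87, 97/87, 137/87, 67/29)

Apply the Gram-Schmidt recurrence
  u_1 = v_1
  u_i = v_i − Σ_{j<i} ((v_i · u_j) / (u_j · u_j)) · u_j.

Step by step this gives:
  u_1 = (2, 2, -3, 1)
  u_2 = (-10/3, 2/3, -3/2, 5/6)
  u_3 = (8/87, 97/87, 137/87, 67/29)

Orthogonality check:
  u_2 · u_1 = 0 (should be 0)
  u_3 · u_1 = 0 (should be 0)
  u_3 · u_2 = 0 (should be 0)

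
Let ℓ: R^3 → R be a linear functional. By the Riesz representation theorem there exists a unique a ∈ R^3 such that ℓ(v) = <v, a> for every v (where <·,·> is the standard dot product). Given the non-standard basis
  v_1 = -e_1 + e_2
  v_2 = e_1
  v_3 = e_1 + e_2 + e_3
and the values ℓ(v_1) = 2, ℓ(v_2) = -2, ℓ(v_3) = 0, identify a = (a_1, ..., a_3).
a = (-2, 0, 2)

Write a = (a_1, ..., a_3) in the standard basis. For each basis vector v_i, ℓ(v_i) = <v_i, a> is a linear equation in the a_j's. Collect the n equations into a matrix system V a = ℓ, where row i of V is v_i (expressed in the standard basis). Since V is invertible (lower-triangular with 1s on the diagonal, up to permutation), solve by back-substitution:
  V =
[[-1, 1, 0],
 [1, 0, 0],
 [1, 1, 1]]
  V a = (2, -2, 0)
Solving gives a = (-2, 0, 2).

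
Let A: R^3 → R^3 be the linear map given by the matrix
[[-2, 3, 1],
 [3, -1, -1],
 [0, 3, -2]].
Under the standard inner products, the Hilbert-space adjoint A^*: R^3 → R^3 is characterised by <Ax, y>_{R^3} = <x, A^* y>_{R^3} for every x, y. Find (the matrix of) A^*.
A^* = A^T =
[[-2, 3, 0],
 [3, -1, 3],
 [1, -1, -2]]

For real matrices with standard dot products, the defining identity <Ax, y> = <x, A^* y> gives (Ax)^T y = x^T (A^*) y, i.e. x^T A^T y = x^T (A^*) y. Since this holds for all x, y, we must have A^* = A^T. Therefore
A^* =
[[-2, 3, 0],
 [3, -1, 3],
 [1, -1, -2]].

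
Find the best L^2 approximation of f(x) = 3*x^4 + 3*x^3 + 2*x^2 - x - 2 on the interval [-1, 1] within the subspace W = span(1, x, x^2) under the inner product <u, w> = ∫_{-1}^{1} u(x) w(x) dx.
g(x) = 32*x^2/7 + 4*x/5 - 79/35

The best approximation g ∈ W is the orthogonal projection of f onto W. Writing g = a_0 + a_1 x + a_2 x^2, the coefficients solve the normal equations G · a = b where
  G_{ij} = <φ_i, φ_j> and b_i = <f, φ_i>, with φ_0 = 1, φ_1 = x, φ_2 = x^2.
G =
  [2, 0, 2/3]
  [0, 2/3, 0]
  [2/3, 0, 2/5],
b = (-22/15, 8/15, 34/105).
Solving gives a_0 = -79/35, a_1 = 4/5, a_2 = 32/7, so
  g(x) = 32*x^2/7 + 4*x/5 - 79/35.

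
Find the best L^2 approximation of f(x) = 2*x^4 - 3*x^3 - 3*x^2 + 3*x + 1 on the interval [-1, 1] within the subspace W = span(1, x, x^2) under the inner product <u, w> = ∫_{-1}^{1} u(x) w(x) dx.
g(x) = -9*x^2/7 + 6*x/5 + 29/35

The best approximation g ∈ W is the orthogonal projection of f onto W. Writing g = a_0 + a_1 x + a_2 x^2, the coefficients solve the normal equations G · a = b where
  G_{ij} = <φ_i, φ_j> and b_i = <f, φ_i>, with φ_0 = 1, φ_1 = x, φ_2 = x^2.
G =
  [2, 0, 2/3]
  [0, 2/3, 0]
  [2/3, 0, 2/5],
b = (4/5, 4/5, 4/105).
Solving gives a_0 = 29/35, a_1 = 6/5, a_2 = -9/7, so
  g(x) = -9*x^2/7 + 6*x/5 + 29/35.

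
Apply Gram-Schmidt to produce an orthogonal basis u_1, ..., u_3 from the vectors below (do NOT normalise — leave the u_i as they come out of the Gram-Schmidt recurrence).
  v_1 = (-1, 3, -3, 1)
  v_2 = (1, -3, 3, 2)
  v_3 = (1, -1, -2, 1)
Orthogonal basis:
  u_1 = (-1, 3, -3, 1)
  u_2 = (3/20, -9/20, 9/20, 57/20)
  u_3 = (21/19, -25/19, -32/19, 0)

Apply the Gram-Schmidt recurrence
  u_1 = v_1
  u_i = v_i − Σ_{j<i} ((v_i · u_j) / (u_j · u_j)) · u_j.

Step by step this gives:
  u_1 = (-1, 3, -3, 1)
  u_2 = (3/20, -9/20, 9/20, 57/20)
  u_3 = (21/19, -25/19, -32/19, 0)

Orthogonality check:
  u_2 · u_1 = 0 (should be 0)
  u_3 · u_1 = 0 (should be 0)
  u_3 · u_2 = 0 (should be 0)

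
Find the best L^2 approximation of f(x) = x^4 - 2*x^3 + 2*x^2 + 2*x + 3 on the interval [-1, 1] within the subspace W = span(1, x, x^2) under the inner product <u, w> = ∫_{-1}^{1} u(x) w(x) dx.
g(x) = 20*x^2/7 + 4*x/5 + 102/35

The best approximation g ∈ W is the orthogonal projection of f onto W. Writing g = a_0 + a_1 x + a_2 x^2, the coefficients solve the normal equations G · a = b where
  G_{ij} = <φ_i, φ_j> and b_i = <f, φ_i>, with φ_0 = 1, φ_1 = x, φ_2 = x^2.
G =
  [2, 0, 2/3]
  [0, 2/3, 0]
  [2/3, 0, 2/5],
b = (116/15, 8/15, 108/35).
Solving gives a_0 = 102/35, a_1 = 4/5, a_2 = 20/7, so
  g(x) = 20*x^2/7 + 4*x/5 + 102/35.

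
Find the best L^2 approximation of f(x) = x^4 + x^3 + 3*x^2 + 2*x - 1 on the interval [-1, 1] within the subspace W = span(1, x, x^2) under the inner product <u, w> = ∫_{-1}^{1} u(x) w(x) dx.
g(x) = 27*x^2/7 + 13*x/5 - 38/35

The best approximation g ∈ W is the orthogonal projection of f onto W. Writing g = a_0 + a_1 x + a_2 x^2, the coefficients solve the normal equations G · a = b where
  G_{ij} = <φ_i, φ_j> and b_i = <f, φ_i>, with φ_0 = 1, φ_1 = x, φ_2 = x^2.
G =
  [2, 0, 2/3]
  [0, 2/3, 0]
  [2/3, 0, 2/5],
b = (2/5, 26/15, 86/105).
Solving gives a_0 = -38/35, a_1 = 13/5, a_2 = 27/7, so
  g(x) = 27*x^2/7 + 13*x/5 - 38/35.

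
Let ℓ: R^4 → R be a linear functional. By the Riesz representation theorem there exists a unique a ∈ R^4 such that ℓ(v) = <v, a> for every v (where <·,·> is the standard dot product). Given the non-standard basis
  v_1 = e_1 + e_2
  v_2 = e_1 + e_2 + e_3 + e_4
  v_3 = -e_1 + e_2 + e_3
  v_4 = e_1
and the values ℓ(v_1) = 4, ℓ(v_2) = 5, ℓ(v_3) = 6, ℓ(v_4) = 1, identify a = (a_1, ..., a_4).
a = (1, 3, 4, -3)

Write a = (a_1, ..., a_4) in the standard basis. For each basis vector v_i, ℓ(v_i) = <v_i, a> is a linear equation in the a_j's. Collect the n equations into a matrix system V a = ℓ, where row i of V is v_i (expressed in the standard basis). Since V is invertible (lower-triangular with 1s on the diagonal, up to permutation), solve by back-substitution:
  V =
[[1, 1, 0, 0],
 [1, 1, 1, 1],
 [-1, 1, 1, 0],
 [1, 0, 0, 0]]
  V a = (4, 5, 6, 1)
Solving gives a = (1, 3, 4, -3).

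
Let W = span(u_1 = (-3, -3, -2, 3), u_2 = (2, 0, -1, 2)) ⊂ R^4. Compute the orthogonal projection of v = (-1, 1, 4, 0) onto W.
proj_W(v) = (-32/55, 36/55, 58/55, -104/55)

Set up U = [u_1 | ... | u_2] ∈ R^(4×2). The projector onto W = col(U) is P = U (U^T U)^(-1) U^T.
Compute U^T U =
  [31, 2]
  [2, 9],
and U^T v = (-8, -6).
Solve U^T U · c = U^T v for the coefficients: c = (-12/55, -34/55). The projection is proj_W(v) = U c.
Check: (v - proj_W(v)) · u_1 = 0  (should be 0).
Check: (v - proj_W(v)) · u_2 = 0  (should be 0).
Result: proj_W(v) = (-32/55, 36/55, 58/55, -104/55).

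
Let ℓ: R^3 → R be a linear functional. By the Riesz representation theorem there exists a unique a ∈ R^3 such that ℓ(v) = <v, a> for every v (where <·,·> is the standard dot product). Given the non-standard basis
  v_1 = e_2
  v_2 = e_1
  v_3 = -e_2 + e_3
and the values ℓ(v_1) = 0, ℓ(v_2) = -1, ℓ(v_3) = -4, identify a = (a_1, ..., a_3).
a = (-1, 0, -4)

Write a = (a_1, ..., a_3) in the standard basis. For each basis vector v_i, ℓ(v_i) = <v_i, a> is a linear equation in the a_j's. Collect the n equations into a matrix system V a = ℓ, where row i of V is v_i (expressed in the standard basis). Since V is invertible (lower-triangular with 1s on the diagonal, up to permutation), solve by back-substitution:
  V =
[[0, 1, 0],
 [1, 0, 0],
 [0, -1, 1]]
  V a = (0, -1, -4)
Solving gives a = (-1, 0, -4).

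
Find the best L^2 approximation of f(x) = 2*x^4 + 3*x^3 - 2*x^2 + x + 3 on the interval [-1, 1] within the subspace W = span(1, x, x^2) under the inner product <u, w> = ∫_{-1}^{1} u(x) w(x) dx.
g(x) = -2*x^2/7 + 14*x/5 + 99/35

The best approximation g ∈ W is the orthogonal projection of f onto W. Writing g = a_0 + a_1 x + a_2 x^2, the coefficients solve the normal equations G · a = b where
  G_{ij} = <φ_i, φ_j> and b_i = <f, φ_i>, with φ_0 = 1, φ_1 = x, φ_2 = x^2.
G =
  [2, 0, 2/3]
  [0, 2/3, 0]
  [2/3, 0, 2/5],
b = (82/15, 28/15, 62/35).
Solving gives a_0 = 99/35, a_1 = 14/5, a_2 = -2/7, so
  g(x) = -2*x^2/7 + 14*x/5 + 99/35.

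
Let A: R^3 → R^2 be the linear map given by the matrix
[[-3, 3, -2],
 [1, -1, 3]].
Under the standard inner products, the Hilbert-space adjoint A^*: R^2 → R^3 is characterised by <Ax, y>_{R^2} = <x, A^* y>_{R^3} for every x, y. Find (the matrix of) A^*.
A^* = A^T =
[[-3, 1],
 [3, -1],
 [-2, 3]]

For real matrices with standard dot products, the defining identity <Ax, y> = <x, A^* y> gives (Ax)^T y = x^T (A^*) y, i.e. x^T A^T y = x^T (A^*) y. Since this holds for all x, y, we must have A^* = A^T. Therefore
A^* =
[[-3, 1],
 [3, -1],
 [-2, 3]].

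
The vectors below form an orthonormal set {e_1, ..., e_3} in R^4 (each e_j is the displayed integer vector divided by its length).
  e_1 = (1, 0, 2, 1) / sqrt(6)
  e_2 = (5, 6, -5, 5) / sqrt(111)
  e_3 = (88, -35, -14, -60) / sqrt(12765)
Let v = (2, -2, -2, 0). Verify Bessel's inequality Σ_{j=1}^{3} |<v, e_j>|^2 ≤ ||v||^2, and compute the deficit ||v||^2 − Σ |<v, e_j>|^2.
Σ |<v, e_j>|^2 = 2458/345; ||v||^2 = 12; deficit = 1682/345

Write each e_j = u_j / sqrt(<u_j, u_j>) where u_j is the displayed integer vector. Then <v, e_j> = <v, u_j> / sqrt(<u_j, u_j>), so |<v, e_j>|^2 = <v, u_j>^2 / <u_j, u_j>.
Coefficients: <v, e_1> = -2/sqrt(6), <v, e_2> = 8/sqrt(111), <v, e_3> = 274/sqrt(12765).
Square and sum: Σ |<v, e_j>|^2 = 2458/345.
Compute ||v||^2 = v·v = 12.
Deficit = 12 − 2458/345 = 1682/345 ≥ 0, confirming Bessel's inequality. (The deficit equals ||v − Σ <v,e_j> e_j||^2, the squared distance from v to span{e_j}.)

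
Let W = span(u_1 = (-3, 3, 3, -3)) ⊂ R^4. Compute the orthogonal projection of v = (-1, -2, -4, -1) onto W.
proj_W(v) = (1, -1, -1, 1)

Set up U = [u_1 | ... | u_1] ∈ R^(4×1). The projector onto W = col(U) is P = U (U^T U)^(-1) U^T.
Compute U^T U =
  [36],
and U^T v = (-12).
Solve U^T U · c = U^T v for the coefficients: c = (-1/3). The projection is proj_W(v) = U c.
Check: (v - proj_W(v)) · u_1 = 0  (should be 0).
Result: proj_W(v) = (1, -1, -1, 1).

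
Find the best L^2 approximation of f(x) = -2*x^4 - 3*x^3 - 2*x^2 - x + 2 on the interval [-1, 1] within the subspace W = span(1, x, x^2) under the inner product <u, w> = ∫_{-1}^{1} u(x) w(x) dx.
g(x) = -26*x^2/7 - 14*x/5 + 76/35

The best approximation g ∈ W is the orthogonal projection of f onto W. Writing g = a_0 + a_1 x + a_2 x^2, the coefficients solve the normal equations G · a = b where
  G_{ij} = <φ_i, φ_j> and b_i = <f, φ_i>, with φ_0 = 1, φ_1 = x, φ_2 = x^2.
G =
  [2, 0, 2/3]
  [0, 2/3, 0]
  [2/3, 0, 2/5],
b = (28/15, -28/15, -4/105).
Solving gives a_0 = 76/35, a_1 = -14/5, a_2 = -26/7, so
  g(x) = -26*x^2/7 - 14*x/5 + 76/35.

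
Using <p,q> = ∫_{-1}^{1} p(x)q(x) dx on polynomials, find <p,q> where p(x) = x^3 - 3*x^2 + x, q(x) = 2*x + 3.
<p,q> = -58/15

Expand the product: p(x)·q(x) = 2*x^4 - 3*x^3 - 7*x^2 + 3*x.
∫_{-1}^{1} of each monomial x^k gives [2/(k+1) if k even, 0 if k odd]. Integrating term-by-term (or equivalently evaluating the antiderivative F(x) = 2*x^5/5 - 3*x^4/4 - 7*x^3/3 + 3*x^2/2 at the endpoints):
  F(1) − F(−1) = -71/60 − (161/60) = -58/15.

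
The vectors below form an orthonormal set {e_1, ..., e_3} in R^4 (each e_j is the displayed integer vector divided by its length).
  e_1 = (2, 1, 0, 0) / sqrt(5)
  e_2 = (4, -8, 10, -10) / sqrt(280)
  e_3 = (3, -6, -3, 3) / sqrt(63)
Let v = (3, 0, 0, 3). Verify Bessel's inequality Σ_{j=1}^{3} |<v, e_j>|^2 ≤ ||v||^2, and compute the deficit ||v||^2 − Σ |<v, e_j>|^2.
Σ |<v, e_j>|^2 = 27/2; ||v||^2 = 18; deficit = 9/2

Write each e_j = u_j / sqrt(<u_j, u_j>) where u_j is the displayed integer vector. Then <v, e_j> = <v, u_j> / sqrt(<u_j, u_j>), so |<v, e_j>|^2 = <v, u_j>^2 / <u_j, u_j>.
Coefficients: <v, e_1> = 6/sqrt(5), <v, e_2> = -18/sqrt(280), <v, e_3> = 18/sqrt(63).
Square and sum: Σ |<v, e_j>|^2 = 27/2.
Compute ||v||^2 = v·v = 18.
Deficit = 18 − 27/2 = 9/2 ≥ 0, confirming Bessel's inequality. (The deficit equals ||v − Σ <v,e_j> e_j||^2, the squared distance from v to span{e_j}.)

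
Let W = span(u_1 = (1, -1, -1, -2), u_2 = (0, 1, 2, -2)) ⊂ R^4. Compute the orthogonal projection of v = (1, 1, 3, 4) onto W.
proj_W(v) = (-49/31, 51/31, 53/31, 94/31)

Set up U = [u_1 | ... | u_2] ∈ R^(4×2). The projector onto W = col(U) is P = U (U^T U)^(-1) U^T.
Compute U^T U =
  [7, 1]
  [1, 9],
and U^T v = (-11, -1).
Solve U^T U · c = U^T v for the coefficients: c = (-49/31, 2/31). The projection is proj_W(v) = U c.
Check: (v - proj_W(v)) · u_1 = 0  (should be 0).
Check: (v - proj_W(v)) · u_2 = 0  (should be 0).
Result: proj_W(v) = (-49/31, 51/31, 53/31, 94/31).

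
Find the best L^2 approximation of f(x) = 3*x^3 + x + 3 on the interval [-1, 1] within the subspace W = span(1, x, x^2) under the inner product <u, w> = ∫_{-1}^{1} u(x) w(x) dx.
g(x) = 14*x/5 + 3

The best approximation g ∈ W is the orthogonal projection of f onto W. Writing g = a_0 + a_1 x + a_2 x^2, the coefficients solve the normal equations G · a = b where
  G_{ij} = <φ_i, φ_j> and b_i = <f, φ_i>, with φ_0 = 1, φ_1 = x, φ_2 = x^2.
G =
  [2, 0, 2/3]
  [0, 2/3, 0]
  [2/3, 0, 2/5],
b = (6, 28/15, 2).
Solving gives a_0 = 3, a_1 = 14/5, a_2 = 0, so
  g(x) = 14*x/5 + 3.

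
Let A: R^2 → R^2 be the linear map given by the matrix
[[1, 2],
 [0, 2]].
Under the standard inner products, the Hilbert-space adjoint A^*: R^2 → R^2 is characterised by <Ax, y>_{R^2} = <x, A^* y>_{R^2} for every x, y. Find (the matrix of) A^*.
A^* = A^T =
[[1, 0],
 [2, 2]]

For real matrices with standard dot products, the defining identity <Ax, y> = <x, A^* y> gives (Ax)^T y = x^T (A^*) y, i.e. x^T A^T y = x^T (A^*) y. Since this holds for all x, y, we must have A^* = A^T. Therefore
A^* =
[[1, 0],
 [2, 2]].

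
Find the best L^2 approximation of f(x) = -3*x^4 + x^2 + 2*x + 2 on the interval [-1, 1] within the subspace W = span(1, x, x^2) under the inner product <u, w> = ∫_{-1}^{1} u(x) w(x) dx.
g(x) = -11*x^2/7 + 2*x + 79/35

The best approximation g ∈ W is the orthogonal projection of f onto W. Writing g = a_0 + a_1 x + a_2 x^2, the coefficients solve the normal equations G · a = b where
  G_{ij} = <φ_i, φ_j> and b_i = <f, φ_i>, with φ_0 = 1, φ_1 = x, φ_2 = x^2.
G =
  [2, 0, 2/3]
  [0, 2/3, 0]
  [2/3, 0, 2/5],
b = (52/15, 4/3, 92/105).
Solving gives a_0 = 79/35, a_1 = 2, a_2 = -11/7, so
  g(x) = -11*x^2/7 + 2*x + 79/35.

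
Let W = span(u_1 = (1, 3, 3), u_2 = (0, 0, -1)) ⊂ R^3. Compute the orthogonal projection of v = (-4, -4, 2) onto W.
proj_W(v) = (-8/5, -24/5, 2)

Set up U = [u_1 | ... | u_2] ∈ R^(3×2). The projector onto W = col(U) is P = U (U^T U)^(-1) U^T.
Compute U^T U =
  [19, -3]
  [-3, 1],
and U^T v = (-10, -2).
Solve U^T U · c = U^T v for the coefficients: c = (-8/5, -34/5). The projection is proj_W(v) = U c.
Check: (v - proj_W(v)) · u_1 = 0  (should be 0).
Check: (v - proj_W(v)) · u_2 = 0  (should be 0).
Result: proj_W(v) = (-8/5, -24/5, 2).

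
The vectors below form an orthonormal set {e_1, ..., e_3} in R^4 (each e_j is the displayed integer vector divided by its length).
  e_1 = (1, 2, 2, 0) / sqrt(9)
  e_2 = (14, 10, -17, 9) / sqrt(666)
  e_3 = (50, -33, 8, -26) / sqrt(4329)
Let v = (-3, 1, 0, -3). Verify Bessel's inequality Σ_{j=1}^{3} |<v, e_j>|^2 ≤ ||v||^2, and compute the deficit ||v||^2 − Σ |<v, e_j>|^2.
Σ |<v, e_j>|^2 = 205/26; ||v||^2 = 19; deficit = 289/26

Write each e_j = u_j / sqrt(<u_j, u_j>) where u_j is the displayed integer vector. Then <v, e_j> = <v, u_j> / sqrt(<u_j, u_j>), so |<v, e_j>|^2 = <v, u_j>^2 / <u_j, u_j>.
Coefficients: <v, e_1> = -1/sqrt(9), <v, e_2> = -59/sqrt(666), <v, e_3> = -105/sqrt(4329).
Square and sum: Σ |<v, e_j>|^2 = 205/26.
Compute ||v||^2 = v·v = 19.
Deficit = 19 − 205/26 = 289/26 ≥ 0, confirming Bessel's inequality. (The deficit equals ||v − Σ <v,e_j> e_j||^2, the squared distance from v to span{e_j}.)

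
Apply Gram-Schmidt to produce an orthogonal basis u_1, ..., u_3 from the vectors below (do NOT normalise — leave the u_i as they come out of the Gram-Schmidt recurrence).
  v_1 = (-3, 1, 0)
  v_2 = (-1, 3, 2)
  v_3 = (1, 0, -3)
Orthogonal basis:
  u_1 = (-3, 1, 0)
  u_2 = (4/5, 12/5, 2)
  u_3 = (1/2, 3/2, -2)

Apply the Gram-Schmidt recurrence
  u_1 = v_1
  u_i = v_i − Σ_{j<i} ((v_i · u_j) / (u_j · u_j)) · u_j.

Step by step this gives:
  u_1 = (-3, 1, 0)
  u_2 = (4/5, 12/5, 2)
  u_3 = (1/2, 3/2, -2)

Orthogonality check:
  u_2 · u_1 = 0 (should be 0)
  u_3 · u_1 = 0 (should be 0)
  u_3 · u_2 = 0 (should be 0)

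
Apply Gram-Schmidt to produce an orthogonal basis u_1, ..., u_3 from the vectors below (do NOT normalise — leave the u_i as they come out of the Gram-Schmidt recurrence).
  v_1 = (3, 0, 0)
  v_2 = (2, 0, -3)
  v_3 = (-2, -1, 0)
Orthogonal basis:
  u_1 = (3, 0, 0)
  u_2 = (0, 0, -3)
  u_3 = (0, -1, 0)

Apply the Gram-Schmidt recurrence
  u_1 = v_1
  u_i = v_i − Σ_{j<i} ((v_i · u_j) / (u_j · u_j)) · u_j.

Step by step this gives:
  u_1 = (3, 0, 0)
  u_2 = (0, 0, -3)
  u_3 = (0, -1, 0)

Orthogonality check:
  u_2 · u_1 = 0 (should be 0)
  u_3 · u_1 = 0 (should be 0)
  u_3 · u_2 = 0 (should be 0)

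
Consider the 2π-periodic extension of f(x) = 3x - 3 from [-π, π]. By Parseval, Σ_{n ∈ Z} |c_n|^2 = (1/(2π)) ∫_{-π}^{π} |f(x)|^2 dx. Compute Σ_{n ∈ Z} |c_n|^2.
Σ |c_n|^2 = 3π^2 + 9

Expand and integrate term by term over [-π, π]:
  ∫ (3x)^2 dx = 9·(2π^3/3); ∫ 2·3·(-3)·x dx = 0 (odd integrand); ∫ (-3)^2 dx = 9·2π.
So (1/(2π)) ∫_{-π}^{π} (3x - 3)^2 dx = 9π^2/3 + 9 = 3π^2 + 9.
Parseval ⇒ Σ |c_n|^2 = 3π^2 + 9.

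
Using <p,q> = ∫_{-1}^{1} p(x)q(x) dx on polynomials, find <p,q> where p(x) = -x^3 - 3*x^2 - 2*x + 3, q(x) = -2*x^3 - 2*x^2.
<p,q> = 4/7

Expand the product: p(x)·q(x) = 2*x^6 + 8*x^5 + 10*x^4 - 2*x^3 - 6*x^2.
∫_{-1}^{1} of each monomial x^k gives [2/(k+1) if k even, 0 if k odd]. Integrating term-by-term (or equivalently evaluating the antiderivative F(x) = 2*x^7/7 + 4*x^6/3 + 2*x^5 - x^4/2 - 2*x^3 at the endpoints):
  F(1) − F(−1) = 47/42 − (23/42) = 4/7.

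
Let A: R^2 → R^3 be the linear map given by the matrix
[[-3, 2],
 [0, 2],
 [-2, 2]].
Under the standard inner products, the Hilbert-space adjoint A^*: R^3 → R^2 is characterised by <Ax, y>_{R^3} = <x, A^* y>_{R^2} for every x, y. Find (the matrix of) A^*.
A^* = A^T =
[[-3, 0, -2],
 [2, 2, 2]]

For real matrices with standard dot products, the defining identity <Ax, y> = <x, A^* y> gives (Ax)^T y = x^T (A^*) y, i.e. x^T A^T y = x^T (A^*) y. Since this holds for all x, y, we must have A^* = A^T. Therefore
A^* =
[[-3, 0, -2],
 [2, 2, 2]].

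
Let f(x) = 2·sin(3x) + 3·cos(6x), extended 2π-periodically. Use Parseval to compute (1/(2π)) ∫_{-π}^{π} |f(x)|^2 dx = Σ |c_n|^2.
Σ |c_n|^2 = 13/2

Expand |f|^2 and use orthogonality of {sin(nx), cos(mx)} on [-π, π]:
  ∫_{-π}^{π} sin(nx)^2 dx = π, ∫ cos(mx)^2 dx = π, and cross terms integrate to 0.
So ∫_{-π}^{π} f(x)^2 dx = 2^2 · π + 3^2 · π = (4 + 9)π.
Divide by 2π: (4 + 9)/2 = 13/2.
By Parseval, this equals Σ |c_n|^2.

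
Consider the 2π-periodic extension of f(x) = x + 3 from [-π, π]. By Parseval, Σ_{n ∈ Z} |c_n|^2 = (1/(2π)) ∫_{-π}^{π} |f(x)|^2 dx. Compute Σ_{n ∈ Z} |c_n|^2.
Σ |c_n|^2 = π^2/3 + 9

Expand and integrate term by term over [-π, π]:
  ∫ (x)^2 dx = 1·(2π^3/3); ∫ 2·1·(3)·x dx = 0 (odd integrand); ∫ 3^2 dx = 9·2π.
So (1/(2π)) ∫_{-π}^{π} (x + 3)^2 dx = 1π^2/3 + 9 = π^2/3 + 9.
Parseval ⇒ Σ |c_n|^2 = π^2/3 + 9.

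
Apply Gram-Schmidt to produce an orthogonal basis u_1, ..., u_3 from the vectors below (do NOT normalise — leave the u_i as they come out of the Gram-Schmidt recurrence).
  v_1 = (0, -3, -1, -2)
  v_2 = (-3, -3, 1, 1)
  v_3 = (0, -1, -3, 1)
Orthogonal basis:
  u_1 = (0, -3, -1, -2)
  u_2 = (-3, -12/7, 10/7, 13/7)
  u_3 = (-15/122, -13/61, -162/61, 201/122)

Apply the Gram-Schmidt recurrence
  u_1 = v_1
  u_i = v_i − Σ_{j<i} ((v_i · u_j) / (u_j · u_j)) · u_j.

Step by step this gives:
  u_1 = (0, -3, -1, -2)
  u_2 = (-3, -12/7, 10/7, 13/7)
  u_3 = (-15/122, -13/61, -162/61, 201/122)

Orthogonality check:
  u_2 · u_1 = 0 (should be 0)
  u_3 · u_1 = 0 (should be 0)
  u_3 · u_2 = 0 (should be 0)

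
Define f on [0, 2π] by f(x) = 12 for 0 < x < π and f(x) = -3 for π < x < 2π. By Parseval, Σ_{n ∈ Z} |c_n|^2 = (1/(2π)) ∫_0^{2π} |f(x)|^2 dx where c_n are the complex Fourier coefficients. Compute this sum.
Σ |c_n|^2 = 153/2

Parseval equates the L^2 energy of f (normalised by 1/(2π)) with the ℓ^2 sum of its Fourier coefficients: (1/(2π)) ∫_0^{2π} |f|^2 = Σ |c_n|^2.
Compute the left side: (1/(2π)) [∫_0^π 12^2 dx + ∫_π^{2π} (-3)^2 dx] = (1/(2π)) · (144π + 9π) = (144 + 9)/2 = 153/2.
So Σ_{n ∈ Z} |c_n|^2 = 153/2.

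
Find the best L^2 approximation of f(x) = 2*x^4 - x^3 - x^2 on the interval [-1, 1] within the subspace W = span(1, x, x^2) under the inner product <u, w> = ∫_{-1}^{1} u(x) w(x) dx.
g(x) = 5*x^2/7 - 3*x/5 - 6/35

The best approximation g ∈ W is the orthogonal projection of f onto W. Writing g = a_0 + a_1 x + a_2 x^2, the coefficients solve the normal equations G · a = b where
  G_{ij} = <φ_i, φ_j> and b_i = <f, φ_i>, with φ_0 = 1, φ_1 = x, φ_2 = x^2.
G =
  [2, 0, 2/3]
  [0, 2/3, 0]
  [2/3, 0, 2/5],
b = (2/15, -2/5, 6/35).
Solving gives a_0 = -6/35, a_1 = -3/5, a_2 = 5/7, so
  g(x) = 5*x^2/7 - 3*x/5 - 6/35.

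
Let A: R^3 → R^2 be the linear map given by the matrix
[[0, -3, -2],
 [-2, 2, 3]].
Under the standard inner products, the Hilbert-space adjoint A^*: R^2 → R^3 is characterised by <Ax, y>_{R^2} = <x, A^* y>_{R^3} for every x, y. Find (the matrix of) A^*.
A^* = A^T =
[[0, -2],
 [-3, 2],
 [-2, 3]]

For real matrices with standard dot products, the defining identity <Ax, y> = <x, A^* y> gives (Ax)^T y = x^T (A^*) y, i.e. x^T A^T y = x^T (A^*) y. Since this holds for all x, y, we must have A^* = A^T. Therefore
A^* =
[[0, -2],
 [-3, 2],
 [-2, 3]].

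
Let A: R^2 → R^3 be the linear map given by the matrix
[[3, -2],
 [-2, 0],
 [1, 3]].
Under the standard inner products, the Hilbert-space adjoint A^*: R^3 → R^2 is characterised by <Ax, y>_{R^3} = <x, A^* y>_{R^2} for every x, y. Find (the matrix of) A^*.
A^* = A^T =
[[3, -2, 1],
 [-2, 0, 3]]

For real matrices with standard dot products, the defining identity <Ax, y> = <x, A^* y> gives (Ax)^T y = x^T (A^*) y, i.e. x^T A^T y = x^T (A^*) y. Since this holds for all x, y, we must have A^* = A^T. Therefore
A^* =
[[3, -2, 1],
 [-2, 0, 3]].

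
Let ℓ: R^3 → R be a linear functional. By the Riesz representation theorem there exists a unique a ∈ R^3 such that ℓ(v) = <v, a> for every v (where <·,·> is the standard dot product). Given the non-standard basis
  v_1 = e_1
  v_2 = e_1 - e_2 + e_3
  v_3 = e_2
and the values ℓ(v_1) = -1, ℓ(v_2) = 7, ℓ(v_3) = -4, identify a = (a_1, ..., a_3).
a = (-1, -4, 4)

Write a = (a_1, ..., a_3) in the standard basis. For each basis vector v_i, ℓ(v_i) = <v_i, a> is a linear equation in the a_j's. Collect the n equations into a matrix system V a = ℓ, where row i of V is v_i (expressed in the standard basis). Since V is invertible (lower-triangular with 1s on the diagonal, up to permutation), solve by back-substitution:
  V =
[[1, 0, 0],
 [1, -1, 1],
 [0, 1, 0]]
  V a = (-1, 7, -4)
Solving gives a = (-1, -4, 4).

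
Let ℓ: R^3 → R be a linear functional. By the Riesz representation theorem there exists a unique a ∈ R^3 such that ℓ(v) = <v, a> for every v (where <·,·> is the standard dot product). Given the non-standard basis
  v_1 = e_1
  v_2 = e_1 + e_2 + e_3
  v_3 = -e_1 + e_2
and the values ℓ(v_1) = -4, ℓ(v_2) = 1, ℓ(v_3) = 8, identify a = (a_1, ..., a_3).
a = (-4, 4, 1)

Write a = (a_1, ..., a_3) in the standard basis. For each basis vector v_i, ℓ(v_i) = <v_i, a> is a linear equation in the a_j's. Collect the n equations into a matrix system V a = ℓ, where row i of V is v_i (expressed in the standard basis). Since V is invertible (lower-triangular with 1s on the diagonal, up to permutation), solve by back-substitution:
  V =
[[1, 0, 0],
 [1, 1, 1],
 [-1, 1, 0]]
  V a = (-4, 1, 8)
Solving gives a = (-4, 4, 1).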